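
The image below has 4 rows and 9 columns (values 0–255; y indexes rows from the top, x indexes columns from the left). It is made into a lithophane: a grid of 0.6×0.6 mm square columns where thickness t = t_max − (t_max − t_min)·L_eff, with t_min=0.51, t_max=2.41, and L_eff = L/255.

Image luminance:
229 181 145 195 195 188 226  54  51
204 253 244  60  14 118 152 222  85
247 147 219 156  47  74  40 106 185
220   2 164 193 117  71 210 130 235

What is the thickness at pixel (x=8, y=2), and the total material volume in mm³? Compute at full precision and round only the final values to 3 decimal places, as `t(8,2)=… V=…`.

span = t_max - t_min = 2.41 - 0.51 = 1.900
L(8,2) = 185, L_eff = 185/255 = 0.725490
t(8,2) = 2.41 - 1.900·0.725490 = 1.032
Σt over all 4·9 pixels = 39679/850 ≈ 46.6811765
V = pitch²·Σt = 0.6²·39679/850 = 16.805

t(8,2)=1.032 V=16.805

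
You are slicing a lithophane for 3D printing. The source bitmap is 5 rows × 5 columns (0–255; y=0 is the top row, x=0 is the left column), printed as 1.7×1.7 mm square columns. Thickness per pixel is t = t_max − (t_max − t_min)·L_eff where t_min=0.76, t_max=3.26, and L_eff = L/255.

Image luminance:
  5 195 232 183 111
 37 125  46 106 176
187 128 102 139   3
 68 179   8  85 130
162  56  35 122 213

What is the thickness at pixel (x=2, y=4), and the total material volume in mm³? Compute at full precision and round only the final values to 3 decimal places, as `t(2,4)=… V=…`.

span = t_max - t_min = 3.26 - 0.76 = 2.500
L(2,4) = 35, L_eff = 35/255 = 0.137255
t(2,4) = 3.26 - 2.500·0.137255 = 2.917
Σt over all 5·5 pixels = 2740/51 ≈ 53.7254902
V = pitch²·Σt = 1.7²·2740/51 = 155.267

t(2,4)=2.917 V=155.267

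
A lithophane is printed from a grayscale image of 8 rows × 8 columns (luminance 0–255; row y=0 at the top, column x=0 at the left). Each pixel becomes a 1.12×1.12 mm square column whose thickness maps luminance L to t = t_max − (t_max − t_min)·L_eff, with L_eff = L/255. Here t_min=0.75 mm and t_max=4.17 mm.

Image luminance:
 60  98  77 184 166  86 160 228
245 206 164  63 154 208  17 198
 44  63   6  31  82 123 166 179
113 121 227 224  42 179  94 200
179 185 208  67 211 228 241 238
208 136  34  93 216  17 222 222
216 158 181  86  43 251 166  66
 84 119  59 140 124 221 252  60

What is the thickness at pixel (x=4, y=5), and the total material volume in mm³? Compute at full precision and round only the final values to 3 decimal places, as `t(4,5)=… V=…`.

t(4,5)=1.273 V=181.022

span = t_max - t_min = 4.17 - 0.75 = 3.420
L(4,5) = 216, L_eff = 216/255 = 0.847059
t(4,5) = 4.17 - 3.420·0.847059 = 1.273
Σt over all 8·8 pixels = 613317/4250 ≈ 144.3098824
V = pitch²·Σt = 1.12²·613317/4250 = 181.022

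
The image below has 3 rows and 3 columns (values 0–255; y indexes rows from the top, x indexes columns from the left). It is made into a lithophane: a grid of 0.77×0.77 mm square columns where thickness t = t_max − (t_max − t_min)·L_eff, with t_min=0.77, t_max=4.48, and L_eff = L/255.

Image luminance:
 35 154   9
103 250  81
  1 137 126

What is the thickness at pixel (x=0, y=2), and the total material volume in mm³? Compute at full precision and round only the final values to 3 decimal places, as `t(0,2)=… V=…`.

t(0,2)=4.465 V=16.177

span = t_max - t_min = 4.48 - 0.77 = 3.710
L(0,2) = 1, L_eff = 1/255 = 0.003922
t(0,2) = 4.48 - 3.710·0.003922 = 4.465
Σt over all 3·3 pixels = 173936/6375 ≈ 27.2840784
V = pitch²·Σt = 0.77²·173936/6375 = 16.177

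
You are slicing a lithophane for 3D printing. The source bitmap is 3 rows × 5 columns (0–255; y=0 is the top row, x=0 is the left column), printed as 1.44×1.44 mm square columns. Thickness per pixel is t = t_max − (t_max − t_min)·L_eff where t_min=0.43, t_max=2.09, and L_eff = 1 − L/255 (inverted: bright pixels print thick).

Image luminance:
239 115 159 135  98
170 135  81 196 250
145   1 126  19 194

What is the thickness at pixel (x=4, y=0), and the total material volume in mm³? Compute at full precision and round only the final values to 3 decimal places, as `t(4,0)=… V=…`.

span = t_max - t_min = 2.09 - 0.43 = 1.660
L(4,0) = 98, L_eff = 1 - 98/255 = 0.615686 (inverted)
t(4,0) = 2.09 - 1.660·0.615686 = 1.068
Σt over all 3·5 pixels = 506933/25500 ≈ 19.8797255
V = pitch²·Σt = 1.44²·506933/25500 = 41.223

t(4,0)=1.068 V=41.223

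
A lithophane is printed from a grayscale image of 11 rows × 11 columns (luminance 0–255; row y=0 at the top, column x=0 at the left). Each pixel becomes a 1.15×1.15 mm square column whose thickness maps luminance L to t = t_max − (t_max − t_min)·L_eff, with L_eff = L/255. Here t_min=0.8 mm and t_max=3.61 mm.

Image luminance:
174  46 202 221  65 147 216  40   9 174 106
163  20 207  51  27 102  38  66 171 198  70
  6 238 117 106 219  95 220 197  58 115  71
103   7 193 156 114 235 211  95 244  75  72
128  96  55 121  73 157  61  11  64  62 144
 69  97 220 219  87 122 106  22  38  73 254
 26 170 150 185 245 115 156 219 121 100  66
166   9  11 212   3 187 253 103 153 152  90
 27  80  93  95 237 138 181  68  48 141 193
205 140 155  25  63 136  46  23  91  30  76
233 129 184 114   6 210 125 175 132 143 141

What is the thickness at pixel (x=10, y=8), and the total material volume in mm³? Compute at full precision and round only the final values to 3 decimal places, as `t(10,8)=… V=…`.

span = t_max - t_min = 3.61 - 0.8 = 2.810
L(10,8) = 193, L_eff = 193/255 = 0.756863
t(10,8) = 3.61 - 2.810·0.756863 = 1.483
Σt over all 11·11 pixels = 2353407/8500 ≈ 276.8714118
V = pitch²·Σt = 1.15²·2353407/8500 = 366.162

t(10,8)=1.483 V=366.162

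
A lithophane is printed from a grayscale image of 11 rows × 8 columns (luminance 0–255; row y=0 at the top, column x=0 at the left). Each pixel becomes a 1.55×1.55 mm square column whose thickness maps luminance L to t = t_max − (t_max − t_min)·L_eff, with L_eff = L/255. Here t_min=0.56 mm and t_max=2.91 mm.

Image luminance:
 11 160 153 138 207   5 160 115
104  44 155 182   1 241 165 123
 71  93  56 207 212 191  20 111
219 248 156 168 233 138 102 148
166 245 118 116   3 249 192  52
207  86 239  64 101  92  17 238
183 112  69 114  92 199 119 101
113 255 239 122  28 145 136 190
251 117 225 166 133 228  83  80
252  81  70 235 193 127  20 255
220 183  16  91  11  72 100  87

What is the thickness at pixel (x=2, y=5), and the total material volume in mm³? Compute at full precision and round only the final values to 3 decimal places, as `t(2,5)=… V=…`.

t(2,5)=0.707 V=348.769

span = t_max - t_min = 2.91 - 0.56 = 2.350
L(2,5) = 239, L_eff = 239/255 = 0.937255
t(2,5) = 2.91 - 2.350·0.937255 = 0.707
Σt over all 11·8 pixels = 740363/5100 ≈ 145.1692157
V = pitch²·Σt = 1.55²·740363/5100 = 348.769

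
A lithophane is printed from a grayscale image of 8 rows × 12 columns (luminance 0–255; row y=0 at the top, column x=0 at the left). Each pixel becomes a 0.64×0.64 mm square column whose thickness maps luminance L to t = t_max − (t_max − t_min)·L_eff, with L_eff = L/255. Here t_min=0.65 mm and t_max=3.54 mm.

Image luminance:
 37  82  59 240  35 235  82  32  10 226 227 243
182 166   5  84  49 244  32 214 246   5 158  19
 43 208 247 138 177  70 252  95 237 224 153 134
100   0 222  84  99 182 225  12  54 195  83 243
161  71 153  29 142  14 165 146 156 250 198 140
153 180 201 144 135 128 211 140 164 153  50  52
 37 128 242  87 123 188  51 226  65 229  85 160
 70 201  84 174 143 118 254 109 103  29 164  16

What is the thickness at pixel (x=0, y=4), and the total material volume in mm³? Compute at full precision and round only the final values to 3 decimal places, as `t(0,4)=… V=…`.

span = t_max - t_min = 3.54 - 0.65 = 2.890
L(0,4) = 161, L_eff = 161/255 = 0.631373
t(0,4) = 3.54 - 2.890·0.631373 = 1.715
Σt over all 8·12 pixels = 291973/1500 ≈ 194.6486667
V = pitch²·Σt = 0.64²·291973/1500 = 79.728

t(0,4)=1.715 V=79.728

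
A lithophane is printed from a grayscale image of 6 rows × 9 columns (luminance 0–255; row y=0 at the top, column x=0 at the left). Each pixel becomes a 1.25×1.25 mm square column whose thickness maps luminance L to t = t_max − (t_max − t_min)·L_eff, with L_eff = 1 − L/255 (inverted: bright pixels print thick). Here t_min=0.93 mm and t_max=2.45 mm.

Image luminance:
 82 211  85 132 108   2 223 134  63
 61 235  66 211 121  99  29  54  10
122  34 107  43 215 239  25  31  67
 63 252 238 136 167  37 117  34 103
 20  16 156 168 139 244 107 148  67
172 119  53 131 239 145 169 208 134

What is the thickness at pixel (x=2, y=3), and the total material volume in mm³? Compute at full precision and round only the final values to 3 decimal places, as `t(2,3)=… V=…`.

t(2,3)=2.349 V=137.993

span = t_max - t_min = 2.45 - 0.93 = 1.520
L(2,3) = 238, L_eff = 1 - 238/255 = 0.066667 (inverted)
t(2,3) = 2.45 - 1.520·0.066667 = 2.349
Σt over all 6·9 pixels = 1126021/12750 ≈ 88.3153725
V = pitch²·Σt = 1.25²·1126021/12750 = 137.993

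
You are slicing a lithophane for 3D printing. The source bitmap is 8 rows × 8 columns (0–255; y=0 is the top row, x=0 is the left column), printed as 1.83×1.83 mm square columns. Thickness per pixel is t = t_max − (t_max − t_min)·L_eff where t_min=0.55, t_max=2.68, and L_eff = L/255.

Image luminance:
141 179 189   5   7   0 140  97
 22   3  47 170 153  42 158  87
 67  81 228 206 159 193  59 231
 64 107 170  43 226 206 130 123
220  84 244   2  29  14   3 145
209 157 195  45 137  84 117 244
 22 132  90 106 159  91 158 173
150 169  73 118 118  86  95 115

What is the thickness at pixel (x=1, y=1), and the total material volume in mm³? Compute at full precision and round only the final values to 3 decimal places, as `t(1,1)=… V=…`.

t(1,1)=2.655 V=364.129

span = t_max - t_min = 2.68 - 0.55 = 2.130
L(1,1) = 3, L_eff = 3/255 = 0.011765
t(1,1) = 2.68 - 2.130·0.011765 = 2.655
Σt over all 8·8 pixels = 924213/8500 ≈ 108.7309412
V = pitch²·Σt = 1.83²·924213/8500 = 364.129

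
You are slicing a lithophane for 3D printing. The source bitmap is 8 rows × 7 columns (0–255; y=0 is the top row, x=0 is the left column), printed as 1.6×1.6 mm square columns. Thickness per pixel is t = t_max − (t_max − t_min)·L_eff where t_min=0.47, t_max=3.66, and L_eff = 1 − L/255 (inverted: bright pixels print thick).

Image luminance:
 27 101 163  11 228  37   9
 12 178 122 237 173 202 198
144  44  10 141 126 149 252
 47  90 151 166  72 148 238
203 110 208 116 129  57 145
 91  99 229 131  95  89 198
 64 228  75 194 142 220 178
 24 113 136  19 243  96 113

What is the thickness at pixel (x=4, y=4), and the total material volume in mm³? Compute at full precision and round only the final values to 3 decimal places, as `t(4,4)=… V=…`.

t(4,4)=2.084 V=298.632

span = t_max - t_min = 3.66 - 0.47 = 3.190
L(4,4) = 129, L_eff = 1 - 129/255 = 0.494118 (inverted)
t(4,4) = 3.66 - 3.190·0.494118 = 2.084
Σt over all 8·7 pixels = 991553/8500 ≈ 116.6532941
V = pitch²·Σt = 1.6²·991553/8500 = 298.632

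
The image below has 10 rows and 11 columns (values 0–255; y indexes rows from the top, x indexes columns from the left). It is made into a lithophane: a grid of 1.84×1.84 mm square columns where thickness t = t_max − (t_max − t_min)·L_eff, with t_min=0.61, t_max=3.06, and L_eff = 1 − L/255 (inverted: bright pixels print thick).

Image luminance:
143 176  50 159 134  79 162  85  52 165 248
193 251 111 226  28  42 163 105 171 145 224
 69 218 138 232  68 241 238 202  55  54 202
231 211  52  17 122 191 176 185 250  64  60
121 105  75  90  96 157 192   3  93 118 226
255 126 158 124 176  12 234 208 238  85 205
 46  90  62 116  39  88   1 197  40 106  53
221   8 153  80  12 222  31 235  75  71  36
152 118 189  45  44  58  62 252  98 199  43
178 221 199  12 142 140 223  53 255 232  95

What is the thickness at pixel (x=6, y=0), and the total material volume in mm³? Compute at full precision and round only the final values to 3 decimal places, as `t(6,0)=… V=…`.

span = t_max - t_min = 3.06 - 0.61 = 2.450
L(6,0) = 162, L_eff = 1 - 162/255 = 0.364706 (inverted)
t(6,0) = 3.06 - 2.450·0.364706 = 2.166
Σt over all 10·11 pixels = 1051583/5100 ≈ 206.1927451
V = pitch²·Σt = 1.84²·1051583/5100 = 698.086

t(6,0)=2.166 V=698.086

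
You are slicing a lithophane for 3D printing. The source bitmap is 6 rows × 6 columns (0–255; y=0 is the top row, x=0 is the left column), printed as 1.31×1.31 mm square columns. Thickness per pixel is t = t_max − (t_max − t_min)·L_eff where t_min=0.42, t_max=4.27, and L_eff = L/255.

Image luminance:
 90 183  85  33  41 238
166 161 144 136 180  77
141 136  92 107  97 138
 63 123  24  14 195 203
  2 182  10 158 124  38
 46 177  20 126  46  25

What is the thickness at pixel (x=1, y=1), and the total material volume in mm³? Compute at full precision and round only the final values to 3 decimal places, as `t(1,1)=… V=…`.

t(1,1)=1.839 V=164.798

span = t_max - t_min = 4.27 - 0.42 = 3.850
L(1,1) = 161, L_eff = 161/255 = 0.631373
t(1,1) = 4.27 - 3.850·0.631373 = 1.839
Σt over all 6·6 pixels = 97951/1020 ≈ 96.0303922
V = pitch²·Σt = 1.31²·97951/1020 = 164.798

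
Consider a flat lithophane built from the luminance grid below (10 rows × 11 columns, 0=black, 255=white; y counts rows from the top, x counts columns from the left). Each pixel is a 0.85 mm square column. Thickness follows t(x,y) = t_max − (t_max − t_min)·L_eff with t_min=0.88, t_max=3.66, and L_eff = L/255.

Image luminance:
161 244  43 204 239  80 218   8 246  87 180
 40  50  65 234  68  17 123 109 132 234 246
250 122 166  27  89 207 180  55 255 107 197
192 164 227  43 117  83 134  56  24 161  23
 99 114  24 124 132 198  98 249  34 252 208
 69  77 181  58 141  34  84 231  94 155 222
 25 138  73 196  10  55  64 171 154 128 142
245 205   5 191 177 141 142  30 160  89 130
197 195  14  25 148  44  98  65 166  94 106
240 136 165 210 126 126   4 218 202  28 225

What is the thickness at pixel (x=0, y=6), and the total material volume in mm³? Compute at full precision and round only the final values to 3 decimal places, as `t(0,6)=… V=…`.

t(0,6)=3.387 V=178.337

span = t_max - t_min = 3.66 - 0.88 = 2.780
L(0,6) = 25, L_eff = 25/255 = 0.098039
t(0,6) = 3.66 - 2.780·0.098039 = 3.387
Σt over all 10·11 pixels = 1573559/6375 ≈ 246.8327843
V = pitch²·Σt = 0.85²·1573559/6375 = 178.337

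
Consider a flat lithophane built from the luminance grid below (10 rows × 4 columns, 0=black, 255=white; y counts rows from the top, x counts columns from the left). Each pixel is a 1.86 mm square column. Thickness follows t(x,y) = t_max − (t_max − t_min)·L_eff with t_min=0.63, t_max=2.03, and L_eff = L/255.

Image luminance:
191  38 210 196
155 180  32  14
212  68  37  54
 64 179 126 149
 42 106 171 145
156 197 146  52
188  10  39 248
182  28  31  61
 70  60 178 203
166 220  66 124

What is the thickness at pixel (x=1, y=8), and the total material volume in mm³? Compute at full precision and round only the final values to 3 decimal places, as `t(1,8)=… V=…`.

span = t_max - t_min = 2.03 - 0.63 = 1.400
L(1,8) = 60, L_eff = 60/255 = 0.235294
t(1,8) = 2.03 - 1.400·0.235294 = 1.701
Σt over all 10·4 pixels = 54.88
V = pitch²·Σt = 1.86²·54.88 = 189.863

t(1,8)=1.701 V=189.863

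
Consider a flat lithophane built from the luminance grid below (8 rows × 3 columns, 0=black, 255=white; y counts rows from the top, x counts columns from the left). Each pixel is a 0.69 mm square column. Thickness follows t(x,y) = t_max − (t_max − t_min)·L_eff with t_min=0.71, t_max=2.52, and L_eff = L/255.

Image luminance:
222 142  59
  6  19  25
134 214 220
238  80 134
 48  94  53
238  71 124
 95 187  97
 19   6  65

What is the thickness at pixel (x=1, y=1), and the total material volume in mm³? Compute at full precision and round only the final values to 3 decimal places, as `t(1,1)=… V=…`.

span = t_max - t_min = 2.52 - 0.71 = 1.810
L(1,1) = 19, L_eff = 19/255 = 0.074510
t(1,1) = 2.52 - 1.810·0.074510 = 2.385
Σt over all 8·3 pixels = 21469/510 ≈ 42.0960784
V = pitch²·Σt = 0.69²·21469/510 = 20.042

t(1,1)=2.385 V=20.042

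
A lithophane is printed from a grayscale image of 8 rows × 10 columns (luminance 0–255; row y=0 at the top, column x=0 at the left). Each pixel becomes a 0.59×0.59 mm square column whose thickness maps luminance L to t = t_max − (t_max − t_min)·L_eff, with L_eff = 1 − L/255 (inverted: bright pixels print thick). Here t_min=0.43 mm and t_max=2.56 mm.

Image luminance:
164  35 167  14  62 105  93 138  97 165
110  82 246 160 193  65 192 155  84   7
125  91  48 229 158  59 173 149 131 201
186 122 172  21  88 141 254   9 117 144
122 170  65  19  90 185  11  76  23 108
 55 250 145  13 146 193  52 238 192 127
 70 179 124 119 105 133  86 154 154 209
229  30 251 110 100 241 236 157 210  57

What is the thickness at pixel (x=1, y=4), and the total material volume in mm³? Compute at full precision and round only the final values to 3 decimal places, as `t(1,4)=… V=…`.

t(1,4)=1.850 V=41.592

span = t_max - t_min = 2.56 - 0.43 = 2.130
L(1,4) = 170, L_eff = 1 - 170/255 = 0.333333 (inverted)
t(1,4) = 2.56 - 2.130·0.333333 = 1.850
Σt over all 8·10 pixels = 507803/4250 ≈ 119.4830588
V = pitch²·Σt = 0.59²·507803/4250 = 41.592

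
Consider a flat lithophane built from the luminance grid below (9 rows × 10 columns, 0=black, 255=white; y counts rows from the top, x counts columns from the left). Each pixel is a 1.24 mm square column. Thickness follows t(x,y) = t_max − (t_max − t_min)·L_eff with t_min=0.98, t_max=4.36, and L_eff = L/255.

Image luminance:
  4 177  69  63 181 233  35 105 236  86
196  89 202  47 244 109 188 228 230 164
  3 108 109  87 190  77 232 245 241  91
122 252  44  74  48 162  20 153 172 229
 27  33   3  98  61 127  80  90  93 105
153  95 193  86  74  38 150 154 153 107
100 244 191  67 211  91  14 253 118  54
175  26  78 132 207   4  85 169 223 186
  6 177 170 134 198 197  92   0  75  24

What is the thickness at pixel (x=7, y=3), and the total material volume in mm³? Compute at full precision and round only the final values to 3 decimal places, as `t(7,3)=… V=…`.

span = t_max - t_min = 4.36 - 0.98 = 3.380
L(7,3) = 153, L_eff = 153/255 = 0.600000
t(7,3) = 4.36 - 3.380·0.600000 = 2.332
Σt over all 9·10 pixels = 519341/2125 ≈ 244.3957647
V = pitch²·Σt = 1.24²·519341/2125 = 375.783

t(7,3)=2.332 V=375.783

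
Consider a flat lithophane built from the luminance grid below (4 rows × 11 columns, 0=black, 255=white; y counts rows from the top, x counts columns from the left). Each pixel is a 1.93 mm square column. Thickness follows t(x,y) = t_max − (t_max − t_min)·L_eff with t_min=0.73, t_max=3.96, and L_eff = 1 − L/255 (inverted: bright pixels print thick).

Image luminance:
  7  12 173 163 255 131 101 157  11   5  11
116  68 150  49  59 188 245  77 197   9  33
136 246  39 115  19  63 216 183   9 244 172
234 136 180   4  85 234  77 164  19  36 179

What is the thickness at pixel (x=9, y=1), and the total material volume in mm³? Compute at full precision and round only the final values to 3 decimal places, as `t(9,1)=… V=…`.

span = t_max - t_min = 3.96 - 0.73 = 3.230
L(9,1) = 9, L_eff = 1 - 9/255 = 0.964706 (inverted)
t(9,1) = 3.96 - 3.230·0.964706 = 0.844
Σt over all 4·11 pixels = 95.542
V = pitch²·Σt = 1.93²·95.542 = 355.884

t(9,1)=0.844 V=355.884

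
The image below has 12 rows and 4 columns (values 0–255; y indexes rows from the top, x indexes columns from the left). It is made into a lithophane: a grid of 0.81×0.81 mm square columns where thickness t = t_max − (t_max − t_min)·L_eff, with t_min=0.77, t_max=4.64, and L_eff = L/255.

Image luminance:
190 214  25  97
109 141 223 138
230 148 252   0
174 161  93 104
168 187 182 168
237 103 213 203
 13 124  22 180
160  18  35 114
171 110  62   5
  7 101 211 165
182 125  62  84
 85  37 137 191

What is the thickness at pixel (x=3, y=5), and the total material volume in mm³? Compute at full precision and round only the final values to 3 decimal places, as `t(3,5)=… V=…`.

span = t_max - t_min = 4.64 - 0.77 = 3.870
L(3,5) = 203, L_eff = 203/255 = 0.796078
t(3,5) = 4.64 - 3.870·0.796078 = 1.559
Σt over all 12·4 pixels = 1098351/8500 ≈ 129.2177647
V = pitch²·Σt = 0.81²·1098351/8500 = 84.780

t(3,5)=1.559 V=84.780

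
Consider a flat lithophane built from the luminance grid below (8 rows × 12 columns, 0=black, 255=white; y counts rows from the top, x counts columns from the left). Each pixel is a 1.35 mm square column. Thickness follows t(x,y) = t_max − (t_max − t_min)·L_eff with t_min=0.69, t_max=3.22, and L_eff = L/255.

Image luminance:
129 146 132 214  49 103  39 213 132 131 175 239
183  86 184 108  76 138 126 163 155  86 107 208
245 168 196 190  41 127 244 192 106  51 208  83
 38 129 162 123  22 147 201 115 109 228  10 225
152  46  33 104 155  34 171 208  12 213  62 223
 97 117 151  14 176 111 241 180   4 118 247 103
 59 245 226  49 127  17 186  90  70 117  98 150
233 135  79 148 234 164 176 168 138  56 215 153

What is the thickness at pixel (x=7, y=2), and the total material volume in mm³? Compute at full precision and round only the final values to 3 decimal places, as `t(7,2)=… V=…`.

span = t_max - t_min = 3.22 - 0.69 = 2.530
L(7,2) = 192, L_eff = 192/255 = 0.752941
t(7,2) = 3.22 - 2.530·0.752941 = 1.315
Σt over all 8·12 pixels = 1532283/8500 ≈ 180.2685882
V = pitch²·Σt = 1.35²·1532283/8500 = 328.540

t(7,2)=1.315 V=328.540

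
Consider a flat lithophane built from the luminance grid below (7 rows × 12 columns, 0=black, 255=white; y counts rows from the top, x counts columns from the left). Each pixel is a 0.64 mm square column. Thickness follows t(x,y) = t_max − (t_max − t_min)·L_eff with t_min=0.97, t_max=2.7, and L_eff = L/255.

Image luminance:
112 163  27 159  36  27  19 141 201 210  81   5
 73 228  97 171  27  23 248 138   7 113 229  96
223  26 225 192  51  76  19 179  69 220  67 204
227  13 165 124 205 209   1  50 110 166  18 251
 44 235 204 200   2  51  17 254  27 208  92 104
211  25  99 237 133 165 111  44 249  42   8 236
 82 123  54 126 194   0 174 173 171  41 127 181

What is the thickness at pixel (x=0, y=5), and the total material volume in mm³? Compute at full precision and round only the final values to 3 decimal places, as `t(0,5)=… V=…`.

span = t_max - t_min = 2.7 - 0.97 = 1.730
L(0,5) = 211, L_eff = 211/255 = 0.827451
t(0,5) = 2.7 - 1.730·0.827451 = 1.269
Σt over all 7·12 pixels = 804971/5100 ≈ 157.8374510
V = pitch²·Σt = 0.64²·804971/5100 = 64.650

t(0,5)=1.269 V=64.650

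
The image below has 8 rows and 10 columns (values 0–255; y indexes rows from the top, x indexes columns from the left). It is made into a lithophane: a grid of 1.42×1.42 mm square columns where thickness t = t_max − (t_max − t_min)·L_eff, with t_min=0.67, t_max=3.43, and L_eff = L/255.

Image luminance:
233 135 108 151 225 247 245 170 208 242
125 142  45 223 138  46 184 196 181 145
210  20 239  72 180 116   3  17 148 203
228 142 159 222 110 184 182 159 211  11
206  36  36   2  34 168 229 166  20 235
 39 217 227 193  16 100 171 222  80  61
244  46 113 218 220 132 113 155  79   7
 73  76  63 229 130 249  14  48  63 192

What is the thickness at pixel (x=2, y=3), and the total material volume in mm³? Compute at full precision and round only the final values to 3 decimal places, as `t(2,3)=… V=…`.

span = t_max - t_min = 3.43 - 0.67 = 2.760
L(2,3) = 159, L_eff = 159/255 = 0.623529
t(2,3) = 3.43 - 2.760·0.623529 = 1.709
Σt over all 8·10 pixels = 327179/2125 ≈ 153.9665882
V = pitch²·Σt = 1.42²·327179/2125 = 310.458

t(2,3)=1.709 V=310.458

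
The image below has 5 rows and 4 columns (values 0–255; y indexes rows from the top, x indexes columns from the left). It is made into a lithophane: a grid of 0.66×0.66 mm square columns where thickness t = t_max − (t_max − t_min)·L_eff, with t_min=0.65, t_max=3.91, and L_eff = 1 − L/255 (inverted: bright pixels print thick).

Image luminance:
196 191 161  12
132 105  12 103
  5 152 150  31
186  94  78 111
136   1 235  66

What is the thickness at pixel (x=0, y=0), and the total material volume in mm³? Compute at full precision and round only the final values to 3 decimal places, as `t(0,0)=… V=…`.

span = t_max - t_min = 3.91 - 0.65 = 3.260
L(0,0) = 196, L_eff = 1 - 196/255 = 0.231373 (inverted)
t(0,0) = 3.91 - 3.260·0.231373 = 3.156
Σt over all 5·4 pixels = 172447/4250 ≈ 40.5757647
V = pitch²·Σt = 0.66²·172447/4250 = 17.675

t(0,0)=3.156 V=17.675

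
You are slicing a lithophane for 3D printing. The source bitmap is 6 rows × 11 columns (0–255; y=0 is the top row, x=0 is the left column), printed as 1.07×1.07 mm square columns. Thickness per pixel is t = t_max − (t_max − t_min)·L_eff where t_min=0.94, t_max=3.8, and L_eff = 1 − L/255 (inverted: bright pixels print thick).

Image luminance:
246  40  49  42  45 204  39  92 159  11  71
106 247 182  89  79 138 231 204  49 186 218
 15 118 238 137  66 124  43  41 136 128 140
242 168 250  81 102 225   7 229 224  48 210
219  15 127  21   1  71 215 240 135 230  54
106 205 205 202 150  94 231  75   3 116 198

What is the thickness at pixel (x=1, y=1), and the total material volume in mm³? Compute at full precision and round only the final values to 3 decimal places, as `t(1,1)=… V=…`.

span = t_max - t_min = 3.8 - 0.94 = 2.860
L(1,1) = 247, L_eff = 1 - 247/255 = 0.031373 (inverted)
t(1,1) = 3.8 - 2.860·0.031373 = 3.710
Σt over all 6·11 pixels = 1011263/6375 ≈ 158.6294902
V = pitch²·Σt = 1.07²·1011263/6375 = 181.615

t(1,1)=3.710 V=181.615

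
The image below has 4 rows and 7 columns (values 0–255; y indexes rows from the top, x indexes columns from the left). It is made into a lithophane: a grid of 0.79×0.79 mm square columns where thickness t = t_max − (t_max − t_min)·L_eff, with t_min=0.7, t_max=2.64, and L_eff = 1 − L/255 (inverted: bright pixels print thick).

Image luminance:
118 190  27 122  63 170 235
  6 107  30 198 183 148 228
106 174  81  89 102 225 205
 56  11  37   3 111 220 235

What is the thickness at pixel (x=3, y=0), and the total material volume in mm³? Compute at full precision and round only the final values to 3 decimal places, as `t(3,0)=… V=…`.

t(3,0)=1.628 V=28.756

span = t_max - t_min = 2.64 - 0.7 = 1.940
L(3,0) = 122, L_eff = 1 - 122/255 = 0.521569 (inverted)
t(3,0) = 2.64 - 1.940·0.521569 = 1.628
Σt over all 4·7 pixels = 19582/425 ≈ 46.0752941
V = pitch²·Σt = 0.79²·19582/425 = 28.756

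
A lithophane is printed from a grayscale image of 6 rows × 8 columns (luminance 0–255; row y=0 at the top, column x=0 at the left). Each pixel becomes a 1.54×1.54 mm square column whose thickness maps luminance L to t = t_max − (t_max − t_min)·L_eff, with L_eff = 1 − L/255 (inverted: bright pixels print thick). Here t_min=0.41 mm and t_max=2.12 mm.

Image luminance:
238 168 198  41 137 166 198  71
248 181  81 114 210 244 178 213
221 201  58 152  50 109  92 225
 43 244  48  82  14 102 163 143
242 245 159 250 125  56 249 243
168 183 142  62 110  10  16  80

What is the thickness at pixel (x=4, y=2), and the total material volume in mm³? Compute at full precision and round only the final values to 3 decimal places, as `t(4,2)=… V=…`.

t(4,2)=0.745 V=157.569

span = t_max - t_min = 2.12 - 0.41 = 1.710
L(4,2) = 50, L_eff = 1 - 50/255 = 0.803922 (inverted)
t(4,2) = 2.12 - 1.710·0.803922 = 0.745
Σt over all 6·8 pixels = 564741/8500 ≈ 66.4401176
V = pitch²·Σt = 1.54²·564741/8500 = 157.569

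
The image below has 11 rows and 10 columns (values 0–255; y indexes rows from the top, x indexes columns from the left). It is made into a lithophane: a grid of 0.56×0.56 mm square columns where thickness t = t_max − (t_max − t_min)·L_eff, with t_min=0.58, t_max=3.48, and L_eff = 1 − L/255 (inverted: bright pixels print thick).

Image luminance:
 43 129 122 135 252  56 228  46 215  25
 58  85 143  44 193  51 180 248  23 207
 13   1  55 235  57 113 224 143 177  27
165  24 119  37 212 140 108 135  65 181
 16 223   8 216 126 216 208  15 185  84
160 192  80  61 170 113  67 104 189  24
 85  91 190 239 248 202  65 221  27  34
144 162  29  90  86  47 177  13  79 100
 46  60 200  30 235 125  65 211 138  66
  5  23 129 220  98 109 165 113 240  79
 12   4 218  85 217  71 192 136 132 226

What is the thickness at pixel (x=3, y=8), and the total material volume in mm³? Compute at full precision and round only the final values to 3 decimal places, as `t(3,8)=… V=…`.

t(3,8)=0.921 V=66.906

span = t_max - t_min = 3.48 - 0.58 = 2.900
L(3,8) = 30, L_eff = 1 - 30/255 = 0.882353 (inverted)
t(3,8) = 3.48 - 2.900·0.882353 = 0.921
Σt over all 11·10 pixels = 54404/255 ≈ 213.3490196
V = pitch²·Σt = 0.56²·54404/255 = 66.906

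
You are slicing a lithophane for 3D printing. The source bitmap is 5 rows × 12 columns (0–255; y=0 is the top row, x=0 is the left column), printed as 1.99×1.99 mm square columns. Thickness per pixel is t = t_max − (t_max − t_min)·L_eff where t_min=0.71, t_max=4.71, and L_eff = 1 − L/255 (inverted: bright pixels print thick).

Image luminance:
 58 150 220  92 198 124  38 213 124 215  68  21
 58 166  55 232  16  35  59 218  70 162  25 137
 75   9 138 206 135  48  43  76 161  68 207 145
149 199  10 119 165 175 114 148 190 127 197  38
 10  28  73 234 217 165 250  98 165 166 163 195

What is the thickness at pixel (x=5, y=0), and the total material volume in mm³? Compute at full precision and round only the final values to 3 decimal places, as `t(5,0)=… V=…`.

t(5,0)=2.655 V=632.110

span = t_max - t_min = 4.71 - 0.71 = 4.000
L(5,0) = 124, L_eff = 1 - 124/255 = 0.513725 (inverted)
t(5,0) = 4.71 - 4.000·0.513725 = 2.655
Σt over all 5·12 pixels = 40703/255 ≈ 159.6196078
V = pitch²·Σt = 1.99²·40703/255 = 632.110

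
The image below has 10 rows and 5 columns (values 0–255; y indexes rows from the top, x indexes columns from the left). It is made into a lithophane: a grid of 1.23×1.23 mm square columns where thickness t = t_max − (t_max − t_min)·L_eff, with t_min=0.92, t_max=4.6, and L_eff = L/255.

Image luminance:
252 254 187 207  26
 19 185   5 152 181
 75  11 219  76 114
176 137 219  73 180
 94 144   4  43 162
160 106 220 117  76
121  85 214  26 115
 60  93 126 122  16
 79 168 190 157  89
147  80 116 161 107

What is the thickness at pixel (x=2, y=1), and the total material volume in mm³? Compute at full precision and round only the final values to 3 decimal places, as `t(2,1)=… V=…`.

span = t_max - t_min = 4.6 - 0.92 = 3.680
L(2,1) = 5, L_eff = 5/255 = 0.019608
t(2,1) = 4.6 - 3.680·0.019608 = 4.528
Σt over all 10·5 pixels = 900818/6375 ≈ 141.3047843
V = pitch²·Σt = 1.23²·900818/6375 = 213.780

t(2,1)=4.528 V=213.780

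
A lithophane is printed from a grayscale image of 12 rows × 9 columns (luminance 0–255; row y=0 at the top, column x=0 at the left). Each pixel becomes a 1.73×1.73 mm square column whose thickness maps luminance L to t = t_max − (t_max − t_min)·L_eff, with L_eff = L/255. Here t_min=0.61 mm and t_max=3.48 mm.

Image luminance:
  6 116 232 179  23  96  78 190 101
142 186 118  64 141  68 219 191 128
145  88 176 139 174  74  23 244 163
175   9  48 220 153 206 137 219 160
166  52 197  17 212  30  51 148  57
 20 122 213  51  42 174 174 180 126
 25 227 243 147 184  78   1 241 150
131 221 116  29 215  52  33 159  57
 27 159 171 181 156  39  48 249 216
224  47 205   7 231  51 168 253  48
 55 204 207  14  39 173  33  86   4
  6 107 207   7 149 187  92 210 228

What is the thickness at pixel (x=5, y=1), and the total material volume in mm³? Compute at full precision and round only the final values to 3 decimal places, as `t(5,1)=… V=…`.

t(5,1)=2.715 V=664.717

span = t_max - t_min = 3.48 - 0.61 = 2.870
L(5,1) = 68, L_eff = 68/255 = 0.266667
t(5,1) = 3.48 - 2.870·0.266667 = 2.715
Σt over all 12·9 pixels = 11327/51 ≈ 222.0980392
V = pitch²·Σt = 1.73²·11327/51 = 664.717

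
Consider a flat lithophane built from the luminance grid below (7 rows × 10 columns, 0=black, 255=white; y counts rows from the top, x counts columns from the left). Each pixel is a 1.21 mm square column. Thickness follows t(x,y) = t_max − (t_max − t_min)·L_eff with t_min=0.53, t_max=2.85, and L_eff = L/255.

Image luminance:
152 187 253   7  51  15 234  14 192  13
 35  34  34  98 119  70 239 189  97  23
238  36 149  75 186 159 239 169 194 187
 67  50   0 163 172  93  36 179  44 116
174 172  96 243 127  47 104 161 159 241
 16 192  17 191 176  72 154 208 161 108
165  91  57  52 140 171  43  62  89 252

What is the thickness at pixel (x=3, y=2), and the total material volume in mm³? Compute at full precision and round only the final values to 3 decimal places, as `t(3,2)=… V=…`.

span = t_max - t_min = 2.85 - 0.53 = 2.320
L(3,2) = 75, L_eff = 75/255 = 0.294118
t(3,2) = 2.85 - 2.320·0.294118 = 2.168
Σt over all 7·10 pixels = 1551941/12750 ≈ 121.7208627
V = pitch²·Σt = 1.21²·1551941/12750 = 178.212

t(3,2)=2.168 V=178.212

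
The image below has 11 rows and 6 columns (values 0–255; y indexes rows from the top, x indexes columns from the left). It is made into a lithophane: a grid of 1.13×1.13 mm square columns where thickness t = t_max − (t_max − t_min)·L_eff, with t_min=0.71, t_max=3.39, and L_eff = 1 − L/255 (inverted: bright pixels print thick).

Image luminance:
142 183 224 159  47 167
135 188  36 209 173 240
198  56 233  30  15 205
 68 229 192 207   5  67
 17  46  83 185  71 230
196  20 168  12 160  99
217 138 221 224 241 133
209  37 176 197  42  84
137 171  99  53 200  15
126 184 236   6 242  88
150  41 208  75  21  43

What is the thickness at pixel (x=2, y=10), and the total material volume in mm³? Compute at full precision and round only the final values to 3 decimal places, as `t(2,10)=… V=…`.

span = t_max - t_min = 3.39 - 0.71 = 2.680
L(2,10) = 208, L_eff = 1 - 208/255 = 0.184314 (inverted)
t(2,10) = 3.39 - 2.680·0.184314 = 2.896
Σt over all 11·6 pixels = 588157/4250 ≈ 138.3898824
V = pitch²·Σt = 1.13²·588157/4250 = 176.710

t(2,10)=2.896 V=176.710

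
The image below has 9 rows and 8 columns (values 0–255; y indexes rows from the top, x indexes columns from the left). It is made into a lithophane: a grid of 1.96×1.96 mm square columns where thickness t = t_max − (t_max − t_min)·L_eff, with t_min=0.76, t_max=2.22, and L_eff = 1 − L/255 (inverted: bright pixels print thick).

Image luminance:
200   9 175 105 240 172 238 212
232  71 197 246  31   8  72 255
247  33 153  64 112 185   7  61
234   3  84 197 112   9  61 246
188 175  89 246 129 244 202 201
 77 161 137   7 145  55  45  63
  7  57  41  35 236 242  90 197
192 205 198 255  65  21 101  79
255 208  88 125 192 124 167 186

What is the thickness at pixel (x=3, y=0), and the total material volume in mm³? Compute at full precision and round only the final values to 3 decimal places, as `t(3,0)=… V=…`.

span = t_max - t_min = 2.22 - 0.76 = 1.460
L(3,0) = 105, L_eff = 1 - 105/255 = 0.588235 (inverted)
t(3,0) = 2.22 - 1.460·0.588235 = 1.361
Σt over all 9·8 pixels = 471051/4250 ≈ 110.8355294
V = pitch²·Σt = 1.96²·471051/4250 = 425.786

t(3,0)=1.361 V=425.786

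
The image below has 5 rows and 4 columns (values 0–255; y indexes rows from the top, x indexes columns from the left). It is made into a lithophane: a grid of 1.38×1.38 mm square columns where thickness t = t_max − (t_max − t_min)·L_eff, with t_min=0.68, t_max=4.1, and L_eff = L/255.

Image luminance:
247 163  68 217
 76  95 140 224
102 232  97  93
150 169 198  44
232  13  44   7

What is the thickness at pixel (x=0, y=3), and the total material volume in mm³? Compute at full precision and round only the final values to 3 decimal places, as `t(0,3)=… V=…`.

t(0,3)=2.088 V=89.472

span = t_max - t_min = 4.1 - 0.68 = 3.420
L(0,3) = 150, L_eff = 150/255 = 0.588235
t(0,3) = 4.1 - 3.420·0.588235 = 2.088
Σt over all 5·4 pixels = 199673/4250 ≈ 46.9818824
V = pitch²·Σt = 1.38²·199673/4250 = 89.472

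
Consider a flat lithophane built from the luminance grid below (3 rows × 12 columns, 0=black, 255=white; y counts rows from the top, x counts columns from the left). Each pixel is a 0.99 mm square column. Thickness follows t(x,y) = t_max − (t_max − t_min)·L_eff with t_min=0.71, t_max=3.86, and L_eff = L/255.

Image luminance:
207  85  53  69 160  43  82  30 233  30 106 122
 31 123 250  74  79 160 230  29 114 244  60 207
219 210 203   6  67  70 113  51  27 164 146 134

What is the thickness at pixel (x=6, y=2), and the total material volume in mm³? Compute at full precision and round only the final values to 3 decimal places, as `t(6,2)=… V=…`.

span = t_max - t_min = 3.86 - 0.71 = 3.150
L(6,2) = 113, L_eff = 113/255 = 0.443137
t(6,2) = 3.86 - 3.150·0.443137 = 2.464
Σt over all 3·12 pixels = 147381/1700 ≈ 86.6947059
V = pitch²·Σt = 0.99²·147381/1700 = 84.969

t(6,2)=2.464 V=84.969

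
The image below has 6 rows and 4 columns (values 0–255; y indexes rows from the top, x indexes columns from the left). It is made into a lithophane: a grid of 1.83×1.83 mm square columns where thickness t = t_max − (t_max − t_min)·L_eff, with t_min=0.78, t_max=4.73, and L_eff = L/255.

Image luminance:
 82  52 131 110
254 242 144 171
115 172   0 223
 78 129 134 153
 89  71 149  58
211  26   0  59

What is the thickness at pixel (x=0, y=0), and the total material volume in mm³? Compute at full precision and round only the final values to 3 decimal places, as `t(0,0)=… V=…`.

span = t_max - t_min = 4.73 - 0.78 = 3.950
L(0,0) = 82, L_eff = 82/255 = 0.321569
t(0,0) = 4.73 - 3.950·0.321569 = 3.460
Σt over all 6·4 pixels = 23571/340 ≈ 69.3264706
V = pitch²·Σt = 1.83²·23571/340 = 232.167

t(0,0)=3.460 V=232.167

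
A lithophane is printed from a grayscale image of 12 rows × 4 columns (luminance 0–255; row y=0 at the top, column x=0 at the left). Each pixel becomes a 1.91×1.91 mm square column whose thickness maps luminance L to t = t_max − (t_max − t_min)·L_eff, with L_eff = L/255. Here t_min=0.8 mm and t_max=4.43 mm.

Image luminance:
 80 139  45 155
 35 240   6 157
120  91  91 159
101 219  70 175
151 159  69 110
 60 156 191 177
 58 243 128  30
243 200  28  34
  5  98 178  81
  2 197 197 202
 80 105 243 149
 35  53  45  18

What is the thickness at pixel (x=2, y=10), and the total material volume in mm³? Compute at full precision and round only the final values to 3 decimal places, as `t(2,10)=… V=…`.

span = t_max - t_min = 4.43 - 0.8 = 3.630
L(2,10) = 243, L_eff = 243/255 = 0.952941
t(2,10) = 4.43 - 3.630·0.952941 = 0.971
Σt over all 12·4 pixels = 282218/2125 ≈ 132.8084706
V = pitch²·Σt = 1.91²·282218/2125 = 484.499

t(2,10)=0.971 V=484.499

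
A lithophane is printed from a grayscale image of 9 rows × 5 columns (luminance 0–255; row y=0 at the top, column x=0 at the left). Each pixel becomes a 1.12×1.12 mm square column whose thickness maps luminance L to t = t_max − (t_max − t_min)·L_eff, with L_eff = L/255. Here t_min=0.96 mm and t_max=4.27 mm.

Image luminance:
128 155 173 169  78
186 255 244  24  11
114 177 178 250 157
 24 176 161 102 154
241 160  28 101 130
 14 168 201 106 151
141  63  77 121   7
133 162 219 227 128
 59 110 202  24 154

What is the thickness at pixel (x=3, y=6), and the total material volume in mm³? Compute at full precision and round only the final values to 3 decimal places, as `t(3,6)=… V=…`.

t(3,6)=2.699 V=142.637

span = t_max - t_min = 4.27 - 0.96 = 3.310
L(3,6) = 121, L_eff = 121/255 = 0.474510
t(3,6) = 4.27 - 3.310·0.474510 = 2.699
Σt over all 9·5 pixels = 724898/6375 ≈ 113.7094902
V = pitch²·Σt = 1.12²·724898/6375 = 142.637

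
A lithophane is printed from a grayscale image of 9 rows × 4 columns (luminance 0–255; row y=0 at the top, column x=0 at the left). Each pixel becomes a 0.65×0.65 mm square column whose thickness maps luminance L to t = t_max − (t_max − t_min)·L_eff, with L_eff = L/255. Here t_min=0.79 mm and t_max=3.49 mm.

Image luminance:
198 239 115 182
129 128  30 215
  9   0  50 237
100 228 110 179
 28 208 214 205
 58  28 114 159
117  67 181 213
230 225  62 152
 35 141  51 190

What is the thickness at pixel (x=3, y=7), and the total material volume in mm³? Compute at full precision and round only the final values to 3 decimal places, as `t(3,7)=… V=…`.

t(3,7)=1.881 V=31.489

span = t_max - t_min = 3.49 - 0.79 = 2.700
L(3,7) = 152, L_eff = 152/255 = 0.596078
t(3,7) = 3.49 - 2.700·0.596078 = 1.881
Σt over all 9·4 pixels = 63351/850 ≈ 74.5305882
V = pitch²·Σt = 0.65²·63351/850 = 31.489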